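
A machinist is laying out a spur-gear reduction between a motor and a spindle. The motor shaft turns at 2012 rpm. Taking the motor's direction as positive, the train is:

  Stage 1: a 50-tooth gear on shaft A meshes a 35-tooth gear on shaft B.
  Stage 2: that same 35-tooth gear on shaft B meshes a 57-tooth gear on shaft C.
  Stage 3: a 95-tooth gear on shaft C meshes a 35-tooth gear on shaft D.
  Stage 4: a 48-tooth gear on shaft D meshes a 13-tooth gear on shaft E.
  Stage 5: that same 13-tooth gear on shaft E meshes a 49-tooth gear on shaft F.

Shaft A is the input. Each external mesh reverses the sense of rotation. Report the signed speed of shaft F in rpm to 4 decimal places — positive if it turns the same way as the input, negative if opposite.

-4692.7114 rpm (opposite to input, |ω| = 4692.7114 rpm)

Stage 1 [50T→35T]: ω = 2012.0000×50/35 = 2874.2857 rpm, dir flips to −; running = −2874.2857
Stage 2 [35T→57T]: ω = 2874.2857×35/57 = 1764.9123 rpm, dir flips to +; running = +1764.9123
Stage 3 [95T→35T]: ω = 1764.9123×95/35 = 4790.4762 rpm, dir flips to −; running = −4790.4762
Stage 4 [48T→13T]: ω = 4790.4762×48/13 = 17687.9121 rpm, dir flips to +; running = +17687.9121
Stage 5 [13T→49T]: ω = 17687.9121×13/49 = 4692.7114 rpm, dir flips to −; running = −4692.7114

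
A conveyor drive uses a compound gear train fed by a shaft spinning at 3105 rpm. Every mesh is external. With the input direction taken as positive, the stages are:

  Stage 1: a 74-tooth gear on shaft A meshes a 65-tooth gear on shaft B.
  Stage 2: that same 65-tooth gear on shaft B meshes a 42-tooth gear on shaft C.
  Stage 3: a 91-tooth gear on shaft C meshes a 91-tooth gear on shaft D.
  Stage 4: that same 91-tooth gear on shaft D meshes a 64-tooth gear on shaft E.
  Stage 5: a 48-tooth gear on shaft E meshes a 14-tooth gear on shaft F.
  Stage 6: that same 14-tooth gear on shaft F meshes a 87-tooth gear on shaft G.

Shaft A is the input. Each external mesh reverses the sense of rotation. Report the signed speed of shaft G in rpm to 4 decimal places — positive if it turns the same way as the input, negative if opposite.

Stage 1 [74T→65T]: ω = 3105.0000×74/65 = 3534.9231 rpm, dir flips to −; running = −3534.9231
Stage 2 [65T→42T]: ω = 3534.9231×65/42 = 5470.7143 rpm, dir flips to +; running = +5470.7143
Stage 3 [91T→91T]: ω = 5470.7143×91/91 = 5470.7143 rpm, dir flips to −; running = −5470.7143
Stage 4 [91T→64T]: ω = 5470.7143×91/64 = 7778.6719 rpm, dir flips to +; running = +7778.6719
Stage 5 [48T→14T]: ω = 7778.6719×48/14 = 26669.7321 rpm, dir flips to −; running = −26669.7321
Stage 6 [14T→87T]: ω = 26669.7321×14/87 = 4291.6810 rpm, dir flips to +; running = +4291.6810

+4291.6810 rpm (same as input, |ω| = 4291.6810 rpm)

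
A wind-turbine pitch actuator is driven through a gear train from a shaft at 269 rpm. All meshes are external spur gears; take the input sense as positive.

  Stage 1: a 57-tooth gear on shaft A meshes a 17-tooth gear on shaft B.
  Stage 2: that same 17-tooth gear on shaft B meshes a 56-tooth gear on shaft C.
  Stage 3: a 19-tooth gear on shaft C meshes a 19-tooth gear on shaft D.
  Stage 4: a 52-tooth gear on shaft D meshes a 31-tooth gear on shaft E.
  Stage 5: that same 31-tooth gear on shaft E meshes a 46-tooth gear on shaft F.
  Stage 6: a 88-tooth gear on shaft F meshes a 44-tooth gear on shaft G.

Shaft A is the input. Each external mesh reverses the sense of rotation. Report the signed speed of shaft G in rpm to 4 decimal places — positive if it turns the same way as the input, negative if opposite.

Stage 1 [57T→17T]: ω = 269.0000×57/17 = 901.9412 rpm, dir flips to −; running = −901.9412
Stage 2 [17T→56T]: ω = 901.9412×17/56 = 273.8036 rpm, dir flips to +; running = +273.8036
Stage 3 [19T→19T]: ω = 273.8036×19/19 = 273.8036 rpm, dir flips to −; running = −273.8036
Stage 4 [52T→31T]: ω = 273.8036×52/31 = 459.2834 rpm, dir flips to +; running = +459.2834
Stage 5 [31T→46T]: ω = 459.2834×31/46 = 309.5171 rpm, dir flips to −; running = −309.5171
Stage 6 [88T→44T]: ω = 309.5171×88/44 = 619.0342 rpm, dir flips to +; running = +619.0342

+619.0342 rpm (same as input, |ω| = 619.0342 rpm)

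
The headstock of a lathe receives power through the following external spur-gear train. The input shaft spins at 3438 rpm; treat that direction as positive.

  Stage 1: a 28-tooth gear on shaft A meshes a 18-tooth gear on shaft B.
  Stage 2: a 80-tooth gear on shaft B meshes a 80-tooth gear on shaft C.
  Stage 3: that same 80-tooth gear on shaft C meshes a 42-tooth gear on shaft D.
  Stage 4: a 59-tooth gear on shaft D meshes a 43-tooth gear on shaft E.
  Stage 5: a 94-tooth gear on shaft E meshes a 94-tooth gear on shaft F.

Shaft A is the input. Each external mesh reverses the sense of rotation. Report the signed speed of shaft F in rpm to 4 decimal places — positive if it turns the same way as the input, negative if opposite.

-13977.0543 rpm (opposite to input, |ω| = 13977.0543 rpm)

Stage 1 [28T→18T]: ω = 3438.0000×28/18 = 5348.0000 rpm, dir flips to −; running = −5348.0000
Stage 2 [80T→80T]: ω = 5348.0000×80/80 = 5348.0000 rpm, dir flips to +; running = +5348.0000
Stage 3 [80T→42T]: ω = 5348.0000×80/42 = 10186.6667 rpm, dir flips to −; running = −10186.6667
Stage 4 [59T→43T]: ω = 10186.6667×59/43 = 13977.0543 rpm, dir flips to +; running = +13977.0543
Stage 5 [94T→94T]: ω = 13977.0543×94/94 = 13977.0543 rpm, dir flips to −; running = −13977.0543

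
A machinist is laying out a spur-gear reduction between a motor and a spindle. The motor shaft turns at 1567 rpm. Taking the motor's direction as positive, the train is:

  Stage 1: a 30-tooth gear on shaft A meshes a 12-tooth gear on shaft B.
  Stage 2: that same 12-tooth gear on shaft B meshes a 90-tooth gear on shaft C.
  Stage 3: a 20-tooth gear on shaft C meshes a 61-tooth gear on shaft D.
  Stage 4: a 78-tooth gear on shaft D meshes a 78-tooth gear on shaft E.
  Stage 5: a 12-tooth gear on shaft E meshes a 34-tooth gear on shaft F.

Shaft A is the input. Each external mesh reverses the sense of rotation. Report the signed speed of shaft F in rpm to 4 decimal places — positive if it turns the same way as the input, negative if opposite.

-60.4436 rpm (opposite to input, |ω| = 60.4436 rpm)

Stage 1 [30T→12T]: ω = 1567.0000×30/12 = 3917.5000 rpm, dir flips to −; running = −3917.5000
Stage 2 [12T→90T]: ω = 3917.5000×12/90 = 522.3333 rpm, dir flips to +; running = +522.3333
Stage 3 [20T→61T]: ω = 522.3333×20/61 = 171.2568 rpm, dir flips to −; running = −171.2568
Stage 4 [78T→78T]: ω = 171.2568×78/78 = 171.2568 rpm, dir flips to +; running = +171.2568
Stage 5 [12T→34T]: ω = 171.2568×12/34 = 60.4436 rpm, dir flips to −; running = −60.4436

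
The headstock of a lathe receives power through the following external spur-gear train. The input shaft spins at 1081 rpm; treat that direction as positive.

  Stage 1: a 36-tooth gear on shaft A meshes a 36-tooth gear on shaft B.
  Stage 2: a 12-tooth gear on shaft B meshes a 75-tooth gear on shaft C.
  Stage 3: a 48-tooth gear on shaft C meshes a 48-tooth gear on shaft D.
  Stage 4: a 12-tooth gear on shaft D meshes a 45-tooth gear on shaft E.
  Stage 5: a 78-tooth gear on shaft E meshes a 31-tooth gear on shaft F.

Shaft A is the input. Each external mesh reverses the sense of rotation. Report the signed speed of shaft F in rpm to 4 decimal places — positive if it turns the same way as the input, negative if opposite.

Stage 1 [36T→36T]: ω = 1081.0000×36/36 = 1081.0000 rpm, dir flips to −; running = −1081.0000
Stage 2 [12T→75T]: ω = 1081.0000×12/75 = 172.9600 rpm, dir flips to +; running = +172.9600
Stage 3 [48T→48T]: ω = 172.9600×48/48 = 172.9600 rpm, dir flips to −; running = −172.9600
Stage 4 [12T→45T]: ω = 172.9600×12/45 = 46.1227 rpm, dir flips to +; running = +46.1227
Stage 5 [78T→31T]: ω = 46.1227×78/31 = 116.0506 rpm, dir flips to −; running = −116.0506

-116.0506 rpm (opposite to input, |ω| = 116.0506 rpm)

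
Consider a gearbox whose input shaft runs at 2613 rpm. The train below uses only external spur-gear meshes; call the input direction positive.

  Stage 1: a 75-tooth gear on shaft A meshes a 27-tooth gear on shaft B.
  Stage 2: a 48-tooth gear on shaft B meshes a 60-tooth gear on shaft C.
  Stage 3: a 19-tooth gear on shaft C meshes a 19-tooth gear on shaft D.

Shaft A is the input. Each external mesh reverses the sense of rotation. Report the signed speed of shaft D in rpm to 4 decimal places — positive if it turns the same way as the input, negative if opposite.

-5806.6667 rpm (opposite to input, |ω| = 5806.6667 rpm)

Stage 1 [75T→27T]: ω = 2613.0000×75/27 = 7258.3333 rpm, dir flips to −; running = −7258.3333
Stage 2 [48T→60T]: ω = 7258.3333×48/60 = 5806.6667 rpm, dir flips to +; running = +5806.6667
Stage 3 [19T→19T]: ω = 5806.6667×19/19 = 5806.6667 rpm, dir flips to −; running = −5806.6667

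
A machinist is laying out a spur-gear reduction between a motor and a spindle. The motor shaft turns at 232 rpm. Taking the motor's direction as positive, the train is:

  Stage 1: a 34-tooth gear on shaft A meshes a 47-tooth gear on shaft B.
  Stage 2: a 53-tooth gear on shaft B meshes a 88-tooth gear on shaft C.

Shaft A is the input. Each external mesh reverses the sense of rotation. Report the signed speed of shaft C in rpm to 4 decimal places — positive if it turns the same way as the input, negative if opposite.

Stage 1 [34T→47T]: ω = 232.0000×34/47 = 167.8298 rpm, dir flips to −; running = −167.8298
Stage 2 [53T→88T]: ω = 167.8298×53/88 = 101.0793 rpm, dir flips to +; running = +101.0793

+101.0793 rpm (same as input, |ω| = 101.0793 rpm)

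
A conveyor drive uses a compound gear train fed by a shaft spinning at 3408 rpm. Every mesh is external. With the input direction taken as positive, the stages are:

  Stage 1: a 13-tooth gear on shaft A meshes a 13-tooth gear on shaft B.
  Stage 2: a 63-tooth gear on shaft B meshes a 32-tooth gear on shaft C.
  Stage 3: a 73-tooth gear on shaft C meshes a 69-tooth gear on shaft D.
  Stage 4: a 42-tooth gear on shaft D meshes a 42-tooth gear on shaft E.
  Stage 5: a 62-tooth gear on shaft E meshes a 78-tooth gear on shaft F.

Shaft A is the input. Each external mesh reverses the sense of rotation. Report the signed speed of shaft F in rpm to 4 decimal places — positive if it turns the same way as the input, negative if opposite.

-5642.3629 rpm (opposite to input, |ω| = 5642.3629 rpm)

Stage 1 [13T→13T]: ω = 3408.0000×13/13 = 3408.0000 rpm, dir flips to −; running = −3408.0000
Stage 2 [63T→32T]: ω = 3408.0000×63/32 = 6709.5000 rpm, dir flips to +; running = +6709.5000
Stage 3 [73T→69T]: ω = 6709.5000×73/69 = 7098.4565 rpm, dir flips to −; running = −7098.4565
Stage 4 [42T→42T]: ω = 7098.4565×42/42 = 7098.4565 rpm, dir flips to +; running = +7098.4565
Stage 5 [62T→78T]: ω = 7098.4565×62/78 = 5642.3629 rpm, dir flips to −; running = −5642.3629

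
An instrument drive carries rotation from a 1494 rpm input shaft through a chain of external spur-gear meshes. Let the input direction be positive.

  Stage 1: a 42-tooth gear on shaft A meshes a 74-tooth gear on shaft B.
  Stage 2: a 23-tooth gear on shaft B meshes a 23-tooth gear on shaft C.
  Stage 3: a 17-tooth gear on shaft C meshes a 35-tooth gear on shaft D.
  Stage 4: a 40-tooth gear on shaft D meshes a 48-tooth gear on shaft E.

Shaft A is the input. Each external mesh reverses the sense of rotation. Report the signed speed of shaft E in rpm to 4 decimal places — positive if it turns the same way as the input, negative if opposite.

+343.2162 rpm (same as input, |ω| = 343.2162 rpm)

Stage 1 [42T→74T]: ω = 1494.0000×42/74 = 847.9459 rpm, dir flips to −; running = −847.9459
Stage 2 [23T→23T]: ω = 847.9459×23/23 = 847.9459 rpm, dir flips to +; running = +847.9459
Stage 3 [17T→35T]: ω = 847.9459×17/35 = 411.8595 rpm, dir flips to −; running = −411.8595
Stage 4 [40T→48T]: ω = 411.8595×40/48 = 343.2162 rpm, dir flips to +; running = +343.2162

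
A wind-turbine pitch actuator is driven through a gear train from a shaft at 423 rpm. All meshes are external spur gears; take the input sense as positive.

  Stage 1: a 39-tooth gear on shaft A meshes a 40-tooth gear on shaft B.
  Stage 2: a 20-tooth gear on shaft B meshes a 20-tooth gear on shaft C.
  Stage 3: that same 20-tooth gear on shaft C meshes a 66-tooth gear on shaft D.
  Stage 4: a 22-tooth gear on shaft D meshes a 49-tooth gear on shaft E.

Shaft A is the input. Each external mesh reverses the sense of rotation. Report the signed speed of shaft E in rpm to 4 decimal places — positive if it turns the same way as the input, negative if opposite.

+56.1122 rpm (same as input, |ω| = 56.1122 rpm)

Stage 1 [39T→40T]: ω = 423.0000×39/40 = 412.4250 rpm, dir flips to −; running = −412.4250
Stage 2 [20T→20T]: ω = 412.4250×20/20 = 412.4250 rpm, dir flips to +; running = +412.4250
Stage 3 [20T→66T]: ω = 412.4250×20/66 = 124.9773 rpm, dir flips to −; running = −124.9773
Stage 4 [22T→49T]: ω = 124.9773×22/49 = 56.1122 rpm, dir flips to +; running = +56.1122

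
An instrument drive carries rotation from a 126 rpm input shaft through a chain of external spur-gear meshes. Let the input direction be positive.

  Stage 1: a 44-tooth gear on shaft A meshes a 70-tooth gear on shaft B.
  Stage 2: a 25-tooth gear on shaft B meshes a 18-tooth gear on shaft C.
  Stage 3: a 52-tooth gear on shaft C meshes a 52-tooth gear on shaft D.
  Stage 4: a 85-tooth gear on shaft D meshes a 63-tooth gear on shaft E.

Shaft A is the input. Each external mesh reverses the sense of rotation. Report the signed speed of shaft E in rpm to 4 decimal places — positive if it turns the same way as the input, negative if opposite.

+148.4127 rpm (same as input, |ω| = 148.4127 rpm)

Stage 1 [44T→70T]: ω = 126.0000×44/70 = 79.2000 rpm, dir flips to −; running = −79.2000
Stage 2 [25T→18T]: ω = 79.2000×25/18 = 110.0000 rpm, dir flips to +; running = +110.0000
Stage 3 [52T→52T]: ω = 110.0000×52/52 = 110.0000 rpm, dir flips to −; running = −110.0000
Stage 4 [85T→63T]: ω = 110.0000×85/63 = 148.4127 rpm, dir flips to +; running = +148.4127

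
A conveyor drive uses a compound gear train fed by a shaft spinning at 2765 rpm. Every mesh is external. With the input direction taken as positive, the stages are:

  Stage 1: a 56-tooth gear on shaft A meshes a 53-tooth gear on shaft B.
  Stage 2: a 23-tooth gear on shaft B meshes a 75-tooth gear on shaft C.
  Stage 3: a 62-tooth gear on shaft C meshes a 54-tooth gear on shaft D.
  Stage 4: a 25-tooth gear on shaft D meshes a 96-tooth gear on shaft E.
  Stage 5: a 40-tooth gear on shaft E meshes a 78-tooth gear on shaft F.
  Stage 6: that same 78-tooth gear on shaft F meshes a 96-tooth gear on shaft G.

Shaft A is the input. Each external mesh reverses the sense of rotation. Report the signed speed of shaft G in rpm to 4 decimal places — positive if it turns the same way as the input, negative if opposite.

+111.6167 rpm (same as input, |ω| = 111.6167 rpm)

Stage 1 [56T→53T]: ω = 2765.0000×56/53 = 2921.5094 rpm, dir flips to −; running = −2921.5094
Stage 2 [23T→75T]: ω = 2921.5094×23/75 = 895.9296 rpm, dir flips to +; running = +895.9296
Stage 3 [62T→54T]: ω = 895.9296×62/54 = 1028.6599 rpm, dir flips to −; running = −1028.6599
Stage 4 [25T→96T]: ω = 1028.6599×25/96 = 267.8802 rpm, dir flips to +; running = +267.8802
Stage 5 [40T→78T]: ω = 267.8802×40/78 = 137.3744 rpm, dir flips to −; running = −137.3744
Stage 6 [78T→96T]: ω = 137.3744×78/96 = 111.6167 rpm, dir flips to +; running = +111.6167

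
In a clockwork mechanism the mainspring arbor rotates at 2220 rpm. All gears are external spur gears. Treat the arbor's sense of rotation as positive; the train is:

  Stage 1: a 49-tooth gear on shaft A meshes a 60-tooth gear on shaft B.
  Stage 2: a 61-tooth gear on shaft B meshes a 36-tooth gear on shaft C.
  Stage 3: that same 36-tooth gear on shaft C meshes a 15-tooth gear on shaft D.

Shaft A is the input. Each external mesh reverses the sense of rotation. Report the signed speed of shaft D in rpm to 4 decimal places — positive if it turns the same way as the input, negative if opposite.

-7372.8667 rpm (opposite to input, |ω| = 7372.8667 rpm)

Stage 1 [49T→60T]: ω = 2220.0000×49/60 = 1813.0000 rpm, dir flips to −; running = −1813.0000
Stage 2 [61T→36T]: ω = 1813.0000×61/36 = 3072.0278 rpm, dir flips to +; running = +3072.0278
Stage 3 [36T→15T]: ω = 3072.0278×36/15 = 7372.8667 rpm, dir flips to −; running = −7372.8667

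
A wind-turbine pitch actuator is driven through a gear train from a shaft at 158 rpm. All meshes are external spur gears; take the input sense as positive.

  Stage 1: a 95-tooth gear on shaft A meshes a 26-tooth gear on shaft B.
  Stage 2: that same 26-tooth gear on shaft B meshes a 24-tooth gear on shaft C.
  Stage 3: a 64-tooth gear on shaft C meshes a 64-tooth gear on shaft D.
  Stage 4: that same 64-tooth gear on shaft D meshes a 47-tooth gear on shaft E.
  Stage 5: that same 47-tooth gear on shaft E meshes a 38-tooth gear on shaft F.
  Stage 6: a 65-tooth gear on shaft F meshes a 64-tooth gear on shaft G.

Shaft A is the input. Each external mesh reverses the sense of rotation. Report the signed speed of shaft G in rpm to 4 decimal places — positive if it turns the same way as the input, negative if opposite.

+1069.7917 rpm (same as input, |ω| = 1069.7917 rpm)

Stage 1 [95T→26T]: ω = 158.0000×95/26 = 577.3077 rpm, dir flips to −; running = −577.3077
Stage 2 [26T→24T]: ω = 577.3077×26/24 = 625.4167 rpm, dir flips to +; running = +625.4167
Stage 3 [64T→64T]: ω = 625.4167×64/64 = 625.4167 rpm, dir flips to −; running = −625.4167
Stage 4 [64T→47T]: ω = 625.4167×64/47 = 851.6312 rpm, dir flips to +; running = +851.6312
Stage 5 [47T→38T]: ω = 851.6312×47/38 = 1053.3333 rpm, dir flips to −; running = −1053.3333
Stage 6 [65T→64T]: ω = 1053.3333×65/64 = 1069.7917 rpm, dir flips to +; running = +1069.7917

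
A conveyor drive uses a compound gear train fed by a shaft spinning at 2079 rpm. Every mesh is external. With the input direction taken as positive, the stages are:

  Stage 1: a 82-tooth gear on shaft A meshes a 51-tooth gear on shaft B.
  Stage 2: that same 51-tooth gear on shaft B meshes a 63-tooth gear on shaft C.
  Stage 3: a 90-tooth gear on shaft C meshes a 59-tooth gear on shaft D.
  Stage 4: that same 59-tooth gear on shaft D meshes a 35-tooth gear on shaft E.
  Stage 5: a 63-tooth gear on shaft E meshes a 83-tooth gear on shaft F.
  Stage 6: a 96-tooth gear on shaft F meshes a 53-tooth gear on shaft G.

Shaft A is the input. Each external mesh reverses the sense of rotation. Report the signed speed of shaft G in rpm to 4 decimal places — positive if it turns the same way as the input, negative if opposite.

+9566.6542 rpm (same as input, |ω| = 9566.6542 rpm)

Stage 1 [82T→51T]: ω = 2079.0000×82/51 = 3342.7059 rpm, dir flips to −; running = −3342.7059
Stage 2 [51T→63T]: ω = 3342.7059×51/63 = 2706.0000 rpm, dir flips to +; running = +2706.0000
Stage 3 [90T→59T]: ω = 2706.0000×90/59 = 4127.7966 rpm, dir flips to −; running = −4127.7966
Stage 4 [59T→35T]: ω = 4127.7966×59/35 = 6958.2857 rpm, dir flips to +; running = +6958.2857
Stage 5 [63T→83T]: ω = 6958.2857×63/83 = 5281.5904 rpm, dir flips to −; running = −5281.5904
Stage 6 [96T→53T]: ω = 5281.5904×96/53 = 9566.6542 rpm, dir flips to +; running = +9566.6542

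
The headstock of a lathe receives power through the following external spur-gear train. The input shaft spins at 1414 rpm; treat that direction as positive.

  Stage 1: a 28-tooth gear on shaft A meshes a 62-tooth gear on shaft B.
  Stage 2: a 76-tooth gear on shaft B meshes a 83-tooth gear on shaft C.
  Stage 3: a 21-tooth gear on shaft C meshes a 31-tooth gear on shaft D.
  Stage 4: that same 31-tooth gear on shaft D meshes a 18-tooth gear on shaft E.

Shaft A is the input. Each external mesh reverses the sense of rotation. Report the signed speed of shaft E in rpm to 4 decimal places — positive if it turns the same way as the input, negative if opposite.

+682.1785 rpm (same as input, |ω| = 682.1785 rpm)

Stage 1 [28T→62T]: ω = 1414.0000×28/62 = 638.5806 rpm, dir flips to −; running = −638.5806
Stage 2 [76T→83T]: ω = 638.5806×76/83 = 584.7244 rpm, dir flips to +; running = +584.7244
Stage 3 [21T→31T]: ω = 584.7244×21/31 = 396.1037 rpm, dir flips to −; running = −396.1037
Stage 4 [31T→18T]: ω = 396.1037×31/18 = 682.1785 rpm, dir flips to +; running = +682.1785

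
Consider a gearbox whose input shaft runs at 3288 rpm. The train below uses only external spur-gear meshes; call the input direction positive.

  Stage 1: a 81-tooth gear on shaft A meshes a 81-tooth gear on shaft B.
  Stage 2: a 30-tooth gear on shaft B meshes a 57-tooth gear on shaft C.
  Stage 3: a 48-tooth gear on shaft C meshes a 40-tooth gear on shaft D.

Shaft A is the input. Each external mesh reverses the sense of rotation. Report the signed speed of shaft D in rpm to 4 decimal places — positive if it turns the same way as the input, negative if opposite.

Stage 1 [81T→81T]: ω = 3288.0000×81/81 = 3288.0000 rpm, dir flips to −; running = −3288.0000
Stage 2 [30T→57T]: ω = 3288.0000×30/57 = 1730.5263 rpm, dir flips to +; running = +1730.5263
Stage 3 [48T→40T]: ω = 1730.5263×48/40 = 2076.6316 rpm, dir flips to −; running = −2076.6316

-2076.6316 rpm (opposite to input, |ω| = 2076.6316 rpm)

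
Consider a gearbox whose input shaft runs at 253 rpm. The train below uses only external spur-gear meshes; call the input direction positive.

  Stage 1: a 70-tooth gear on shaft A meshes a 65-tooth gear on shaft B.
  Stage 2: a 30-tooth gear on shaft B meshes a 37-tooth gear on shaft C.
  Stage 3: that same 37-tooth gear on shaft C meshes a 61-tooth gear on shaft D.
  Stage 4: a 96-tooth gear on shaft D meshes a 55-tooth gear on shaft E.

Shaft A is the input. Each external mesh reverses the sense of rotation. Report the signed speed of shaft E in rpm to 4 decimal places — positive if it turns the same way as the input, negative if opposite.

Stage 1 [70T→65T]: ω = 253.0000×70/65 = 272.4615 rpm, dir flips to −; running = −272.4615
Stage 2 [30T→37T]: ω = 272.4615×30/37 = 220.9148 rpm, dir flips to +; running = +220.9148
Stage 3 [37T→61T]: ω = 220.9148×37/61 = 133.9975 rpm, dir flips to −; running = −133.9975
Stage 4 [96T→55T]: ω = 133.9975×96/55 = 233.8865 rpm, dir flips to +; running = +233.8865

+233.8865 rpm (same as input, |ω| = 233.8865 rpm)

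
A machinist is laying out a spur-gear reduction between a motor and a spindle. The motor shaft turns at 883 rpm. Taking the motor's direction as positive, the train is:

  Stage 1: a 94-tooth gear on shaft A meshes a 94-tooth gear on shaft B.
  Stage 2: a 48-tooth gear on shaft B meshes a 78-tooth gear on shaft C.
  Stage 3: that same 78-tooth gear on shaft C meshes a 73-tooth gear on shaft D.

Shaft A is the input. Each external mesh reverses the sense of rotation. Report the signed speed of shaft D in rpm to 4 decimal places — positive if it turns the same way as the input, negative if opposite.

-580.6027 rpm (opposite to input, |ω| = 580.6027 rpm)

Stage 1 [94T→94T]: ω = 883.0000×94/94 = 883.0000 rpm, dir flips to −; running = −883.0000
Stage 2 [48T→78T]: ω = 883.0000×48/78 = 543.3846 rpm, dir flips to +; running = +543.3846
Stage 3 [78T→73T]: ω = 543.3846×78/73 = 580.6027 rpm, dir flips to −; running = −580.6027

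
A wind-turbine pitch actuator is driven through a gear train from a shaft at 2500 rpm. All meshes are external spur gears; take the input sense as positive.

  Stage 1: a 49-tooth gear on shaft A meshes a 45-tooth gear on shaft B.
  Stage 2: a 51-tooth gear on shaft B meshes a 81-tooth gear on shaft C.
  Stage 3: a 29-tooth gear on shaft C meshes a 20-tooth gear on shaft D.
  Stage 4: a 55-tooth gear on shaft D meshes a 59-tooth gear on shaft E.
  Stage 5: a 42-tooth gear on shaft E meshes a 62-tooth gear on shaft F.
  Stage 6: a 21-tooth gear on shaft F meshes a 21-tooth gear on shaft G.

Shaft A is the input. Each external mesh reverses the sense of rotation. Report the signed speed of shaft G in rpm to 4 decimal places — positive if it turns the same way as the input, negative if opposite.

Stage 1 [49T→45T]: ω = 2500.0000×49/45 = 2722.2222 rpm, dir flips to −; running = −2722.2222
Stage 2 [51T→81T]: ω = 2722.2222×51/81 = 1713.9918 rpm, dir flips to +; running = +1713.9918
Stage 3 [29T→20T]: ω = 1713.9918×29/20 = 2485.2881 rpm, dir flips to −; running = −2485.2881
Stage 4 [55T→59T]: ω = 2485.2881×55/59 = 2316.7940 rpm, dir flips to +; running = +2316.7940
Stage 5 [42T→62T]: ω = 2316.7940×42/62 = 1569.4411 rpm, dir flips to −; running = −1569.4411
Stage 6 [21T→21T]: ω = 1569.4411×21/21 = 1569.4411 rpm, dir flips to +; running = +1569.4411

+1569.4411 rpm (same as input, |ω| = 1569.4411 rpm)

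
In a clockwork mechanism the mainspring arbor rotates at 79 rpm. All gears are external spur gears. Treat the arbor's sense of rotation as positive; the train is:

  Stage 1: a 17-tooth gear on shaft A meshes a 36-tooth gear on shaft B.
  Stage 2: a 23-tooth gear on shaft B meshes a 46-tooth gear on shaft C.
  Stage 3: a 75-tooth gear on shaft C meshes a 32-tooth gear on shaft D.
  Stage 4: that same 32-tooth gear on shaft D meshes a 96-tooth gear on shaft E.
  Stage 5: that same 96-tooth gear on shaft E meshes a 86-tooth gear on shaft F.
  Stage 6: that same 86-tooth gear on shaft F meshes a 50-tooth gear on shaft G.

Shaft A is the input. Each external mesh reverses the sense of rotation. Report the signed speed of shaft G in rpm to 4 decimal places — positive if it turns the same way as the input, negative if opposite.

+27.9792 rpm (same as input, |ω| = 27.9792 rpm)

Stage 1 [17T→36T]: ω = 79.0000×17/36 = 37.3056 rpm, dir flips to −; running = −37.3056
Stage 2 [23T→46T]: ω = 37.3056×23/46 = 18.6528 rpm, dir flips to +; running = +18.6528
Stage 3 [75T→32T]: ω = 18.6528×75/32 = 43.7174 rpm, dir flips to −; running = −43.7174
Stage 4 [32T→96T]: ω = 43.7174×32/96 = 14.5725 rpm, dir flips to +; running = +14.5725
Stage 5 [96T→86T]: ω = 14.5725×96/86 = 16.2670 rpm, dir flips to −; running = −16.2670
Stage 6 [86T→50T]: ω = 16.2670×86/50 = 27.9792 rpm, dir flips to +; running = +27.9792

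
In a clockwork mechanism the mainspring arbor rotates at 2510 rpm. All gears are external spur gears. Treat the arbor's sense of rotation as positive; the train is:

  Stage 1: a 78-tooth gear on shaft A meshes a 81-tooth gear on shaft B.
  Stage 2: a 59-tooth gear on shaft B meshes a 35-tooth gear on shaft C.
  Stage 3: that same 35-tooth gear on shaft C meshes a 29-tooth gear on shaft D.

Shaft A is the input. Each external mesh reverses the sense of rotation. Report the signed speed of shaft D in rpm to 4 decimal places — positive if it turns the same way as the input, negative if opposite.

-4917.4202 rpm (opposite to input, |ω| = 4917.4202 rpm)

Stage 1 [78T→81T]: ω = 2510.0000×78/81 = 2417.0370 rpm, dir flips to −; running = −2417.0370
Stage 2 [59T→35T]: ω = 2417.0370×59/35 = 4074.4339 rpm, dir flips to +; running = +4074.4339
Stage 3 [35T→29T]: ω = 4074.4339×35/29 = 4917.4202 rpm, dir flips to −; running = −4917.4202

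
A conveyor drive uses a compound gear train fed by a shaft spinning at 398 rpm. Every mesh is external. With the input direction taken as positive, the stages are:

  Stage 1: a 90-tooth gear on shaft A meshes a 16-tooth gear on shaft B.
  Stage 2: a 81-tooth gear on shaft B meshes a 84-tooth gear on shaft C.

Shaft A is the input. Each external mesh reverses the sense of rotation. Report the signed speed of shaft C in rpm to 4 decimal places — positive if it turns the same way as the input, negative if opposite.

+2158.7946 rpm (same as input, |ω| = 2158.7946 rpm)

Stage 1 [90T→16T]: ω = 398.0000×90/16 = 2238.7500 rpm, dir flips to −; running = −2238.7500
Stage 2 [81T→84T]: ω = 2238.7500×81/84 = 2158.7946 rpm, dir flips to +; running = +2158.7946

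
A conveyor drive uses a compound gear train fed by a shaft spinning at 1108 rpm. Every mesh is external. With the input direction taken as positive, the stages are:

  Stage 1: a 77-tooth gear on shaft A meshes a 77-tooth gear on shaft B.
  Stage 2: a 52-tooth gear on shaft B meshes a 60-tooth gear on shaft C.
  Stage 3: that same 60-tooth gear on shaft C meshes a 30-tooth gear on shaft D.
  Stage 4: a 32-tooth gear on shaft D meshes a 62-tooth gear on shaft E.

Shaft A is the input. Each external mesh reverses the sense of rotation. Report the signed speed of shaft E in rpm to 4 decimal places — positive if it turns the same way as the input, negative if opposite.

Stage 1 [77T→77T]: ω = 1108.0000×77/77 = 1108.0000 rpm, dir flips to −; running = −1108.0000
Stage 2 [52T→60T]: ω = 1108.0000×52/60 = 960.2667 rpm, dir flips to +; running = +960.2667
Stage 3 [60T→30T]: ω = 960.2667×60/30 = 1920.5333 rpm, dir flips to −; running = −1920.5333
Stage 4 [32T→62T]: ω = 1920.5333×32/62 = 991.2430 rpm, dir flips to +; running = +991.2430

+991.2430 rpm (same as input, |ω| = 991.2430 rpm)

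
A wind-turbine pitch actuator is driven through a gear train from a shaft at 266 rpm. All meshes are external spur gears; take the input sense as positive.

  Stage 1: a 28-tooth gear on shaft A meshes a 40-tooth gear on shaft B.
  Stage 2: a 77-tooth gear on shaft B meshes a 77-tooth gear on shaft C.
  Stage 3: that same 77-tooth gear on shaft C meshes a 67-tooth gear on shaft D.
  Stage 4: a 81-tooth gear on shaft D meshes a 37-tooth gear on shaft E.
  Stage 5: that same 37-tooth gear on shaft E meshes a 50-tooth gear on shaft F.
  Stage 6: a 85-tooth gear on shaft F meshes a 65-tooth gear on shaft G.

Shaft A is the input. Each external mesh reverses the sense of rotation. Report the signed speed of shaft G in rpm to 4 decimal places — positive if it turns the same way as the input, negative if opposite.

+453.3318 rpm (same as input, |ω| = 453.3318 rpm)

Stage 1 [28T→40T]: ω = 266.0000×28/40 = 186.2000 rpm, dir flips to −; running = −186.2000
Stage 2 [77T→77T]: ω = 186.2000×77/77 = 186.2000 rpm, dir flips to +; running = +186.2000
Stage 3 [77T→67T]: ω = 186.2000×77/67 = 213.9910 rpm, dir flips to −; running = −213.9910
Stage 4 [81T→37T]: ω = 213.9910×81/37 = 468.4669 rpm, dir flips to +; running = +468.4669
Stage 5 [37T→50T]: ω = 468.4669×37/50 = 346.6655 rpm, dir flips to −; running = −346.6655
Stage 6 [85T→65T]: ω = 346.6655×85/65 = 453.3318 rpm, dir flips to +; running = +453.3318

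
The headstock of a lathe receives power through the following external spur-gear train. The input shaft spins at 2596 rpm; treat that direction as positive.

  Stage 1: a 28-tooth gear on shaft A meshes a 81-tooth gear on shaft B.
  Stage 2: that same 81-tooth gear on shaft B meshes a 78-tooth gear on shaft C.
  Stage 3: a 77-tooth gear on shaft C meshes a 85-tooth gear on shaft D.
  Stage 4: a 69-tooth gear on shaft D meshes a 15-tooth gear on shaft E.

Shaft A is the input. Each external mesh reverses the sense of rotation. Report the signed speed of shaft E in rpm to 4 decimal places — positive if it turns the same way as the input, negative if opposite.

+3883.2714 rpm (same as input, |ω| = 3883.2714 rpm)

Stage 1 [28T→81T]: ω = 2596.0000×28/81 = 897.3827 rpm, dir flips to −; running = −897.3827
Stage 2 [81T→78T]: ω = 897.3827×81/78 = 931.8974 rpm, dir flips to +; running = +931.8974
Stage 3 [77T→85T]: ω = 931.8974×77/85 = 844.1894 rpm, dir flips to −; running = −844.1894
Stage 4 [69T→15T]: ω = 844.1894×69/15 = 3883.2714 rpm, dir flips to +; running = +3883.2714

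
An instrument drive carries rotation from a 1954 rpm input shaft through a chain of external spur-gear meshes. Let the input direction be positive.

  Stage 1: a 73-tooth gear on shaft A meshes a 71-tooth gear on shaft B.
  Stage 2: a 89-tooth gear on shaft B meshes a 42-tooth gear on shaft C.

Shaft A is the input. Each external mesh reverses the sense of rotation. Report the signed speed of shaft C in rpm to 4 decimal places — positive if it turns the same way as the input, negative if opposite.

Stage 1 [73T→71T]: ω = 1954.0000×73/71 = 2009.0423 rpm, dir flips to −; running = −2009.0423
Stage 2 [89T→42T]: ω = 2009.0423×89/42 = 4257.2562 rpm, dir flips to +; running = +4257.2562

+4257.2562 rpm (same as input, |ω| = 4257.2562 rpm)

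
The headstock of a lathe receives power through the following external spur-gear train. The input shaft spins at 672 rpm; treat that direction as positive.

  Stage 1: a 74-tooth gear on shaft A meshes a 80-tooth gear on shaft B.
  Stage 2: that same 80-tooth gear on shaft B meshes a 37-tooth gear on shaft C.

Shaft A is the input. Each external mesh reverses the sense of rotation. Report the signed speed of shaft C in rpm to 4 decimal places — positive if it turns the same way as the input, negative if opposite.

Stage 1 [74T→80T]: ω = 672.0000×74/80 = 621.6000 rpm, dir flips to −; running = −621.6000
Stage 2 [80T→37T]: ω = 621.6000×80/37 = 1344.0000 rpm, dir flips to +; running = +1344.0000

+1344.0000 rpm (same as input, |ω| = 1344.0000 rpm)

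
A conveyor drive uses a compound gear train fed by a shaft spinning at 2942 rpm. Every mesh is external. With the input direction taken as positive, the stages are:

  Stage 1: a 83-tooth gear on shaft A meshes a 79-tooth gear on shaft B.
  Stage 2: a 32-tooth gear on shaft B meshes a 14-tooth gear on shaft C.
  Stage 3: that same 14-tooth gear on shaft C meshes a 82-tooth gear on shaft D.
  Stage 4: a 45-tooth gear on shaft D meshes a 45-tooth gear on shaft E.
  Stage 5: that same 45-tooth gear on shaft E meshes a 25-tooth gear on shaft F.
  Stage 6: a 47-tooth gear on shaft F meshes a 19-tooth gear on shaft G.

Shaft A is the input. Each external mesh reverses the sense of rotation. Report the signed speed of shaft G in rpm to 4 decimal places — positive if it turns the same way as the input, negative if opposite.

+5370.8937 rpm (same as input, |ω| = 5370.8937 rpm)

Stage 1 [83T→79T]: ω = 2942.0000×83/79 = 3090.9620 rpm, dir flips to −; running = −3090.9620
Stage 2 [32T→14T]: ω = 3090.9620×32/14 = 7065.0561 rpm, dir flips to +; running = +7065.0561
Stage 3 [14T→82T]: ω = 7065.0561×14/82 = 1206.2291 rpm, dir flips to −; running = −1206.2291
Stage 4 [45T→45T]: ω = 1206.2291×45/45 = 1206.2291 rpm, dir flips to +; running = +1206.2291
Stage 5 [45T→25T]: ω = 1206.2291×45/25 = 2171.2123 rpm, dir flips to −; running = −2171.2123
Stage 6 [47T→19T]: ω = 2171.2123×47/19 = 5370.8937 rpm, dir flips to +; running = +5370.8937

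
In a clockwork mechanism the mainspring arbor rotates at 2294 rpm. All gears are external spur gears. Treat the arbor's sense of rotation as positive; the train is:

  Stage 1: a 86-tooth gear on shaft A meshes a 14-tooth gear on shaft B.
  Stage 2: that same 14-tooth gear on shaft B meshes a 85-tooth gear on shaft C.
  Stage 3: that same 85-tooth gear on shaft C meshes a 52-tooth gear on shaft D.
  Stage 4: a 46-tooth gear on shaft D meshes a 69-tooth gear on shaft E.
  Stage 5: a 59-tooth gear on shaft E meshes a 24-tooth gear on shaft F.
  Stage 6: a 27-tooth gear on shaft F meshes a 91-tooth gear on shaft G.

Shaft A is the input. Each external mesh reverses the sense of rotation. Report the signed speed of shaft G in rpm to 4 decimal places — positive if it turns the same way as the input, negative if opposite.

Stage 1 [86T→14T]: ω = 2294.0000×86/14 = 14091.7143 rpm, dir flips to −; running = −14091.7143
Stage 2 [14T→85T]: ω = 14091.7143×14/85 = 2320.9882 rpm, dir flips to +; running = +2320.9882
Stage 3 [85T→52T]: ω = 2320.9882×85/52 = 3793.9231 rpm, dir flips to −; running = −3793.9231
Stage 4 [46T→69T]: ω = 3793.9231×46/69 = 2529.2821 rpm, dir flips to +; running = +2529.2821
Stage 5 [59T→24T]: ω = 2529.2821×59/24 = 6217.8184 rpm, dir flips to −; running = −6217.8184
Stage 6 [27T→91T]: ω = 6217.8184×27/91 = 1844.8472 rpm, dir flips to +; running = +1844.8472

+1844.8472 rpm (same as input, |ω| = 1844.8472 rpm)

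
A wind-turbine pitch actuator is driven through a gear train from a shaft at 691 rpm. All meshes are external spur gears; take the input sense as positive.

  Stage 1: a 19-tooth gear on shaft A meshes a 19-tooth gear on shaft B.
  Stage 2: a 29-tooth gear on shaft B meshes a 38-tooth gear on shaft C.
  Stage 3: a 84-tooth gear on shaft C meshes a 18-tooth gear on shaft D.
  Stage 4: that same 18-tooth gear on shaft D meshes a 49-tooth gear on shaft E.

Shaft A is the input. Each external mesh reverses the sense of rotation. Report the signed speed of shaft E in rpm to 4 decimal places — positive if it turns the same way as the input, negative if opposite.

+904.0150 rpm (same as input, |ω| = 904.0150 rpm)

Stage 1 [19T→19T]: ω = 691.0000×19/19 = 691.0000 rpm, dir flips to −; running = −691.0000
Stage 2 [29T→38T]: ω = 691.0000×29/38 = 527.3421 rpm, dir flips to +; running = +527.3421
Stage 3 [84T→18T]: ω = 527.3421×84/18 = 2460.9298 rpm, dir flips to −; running = −2460.9298
Stage 4 [18T→49T]: ω = 2460.9298×18/49 = 904.0150 rpm, dir flips to +; running = +904.0150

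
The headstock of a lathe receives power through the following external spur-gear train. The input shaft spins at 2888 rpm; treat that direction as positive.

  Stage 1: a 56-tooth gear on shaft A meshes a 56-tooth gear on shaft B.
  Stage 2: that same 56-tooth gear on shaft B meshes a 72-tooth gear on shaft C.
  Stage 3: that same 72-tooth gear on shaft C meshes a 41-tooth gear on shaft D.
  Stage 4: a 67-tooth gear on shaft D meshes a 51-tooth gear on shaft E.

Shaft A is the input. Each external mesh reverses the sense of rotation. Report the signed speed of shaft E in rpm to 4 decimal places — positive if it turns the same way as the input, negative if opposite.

Stage 1 [56T→56T]: ω = 2888.0000×56/56 = 2888.0000 rpm, dir flips to −; running = −2888.0000
Stage 2 [56T→72T]: ω = 2888.0000×56/72 = 2246.2222 rpm, dir flips to +; running = +2246.2222
Stage 3 [72T→41T]: ω = 2246.2222×72/41 = 3944.5854 rpm, dir flips to −; running = −3944.5854
Stage 4 [67T→51T]: ω = 3944.5854×67/51 = 5182.1023 rpm, dir flips to +; running = +5182.1023

+5182.1023 rpm (same as input, |ω| = 5182.1023 rpm)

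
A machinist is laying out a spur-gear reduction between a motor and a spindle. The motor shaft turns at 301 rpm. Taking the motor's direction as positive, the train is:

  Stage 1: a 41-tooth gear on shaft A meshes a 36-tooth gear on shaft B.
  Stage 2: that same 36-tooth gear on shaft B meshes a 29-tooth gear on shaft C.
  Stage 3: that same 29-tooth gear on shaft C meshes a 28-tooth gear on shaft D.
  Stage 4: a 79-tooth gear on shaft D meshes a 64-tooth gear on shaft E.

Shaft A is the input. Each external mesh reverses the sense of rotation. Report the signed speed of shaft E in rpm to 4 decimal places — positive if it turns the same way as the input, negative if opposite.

Stage 1 [41T→36T]: ω = 301.0000×41/36 = 342.8056 rpm, dir flips to −; running = −342.8056
Stage 2 [36T→29T]: ω = 342.8056×36/29 = 425.5517 rpm, dir flips to +; running = +425.5517
Stage 3 [29T→28T]: ω = 425.5517×29/28 = 440.7500 rpm, dir flips to −; running = −440.7500
Stage 4 [79T→64T]: ω = 440.7500×79/64 = 544.0508 rpm, dir flips to +; running = +544.0508

+544.0508 rpm (same as input, |ω| = 544.0508 rpm)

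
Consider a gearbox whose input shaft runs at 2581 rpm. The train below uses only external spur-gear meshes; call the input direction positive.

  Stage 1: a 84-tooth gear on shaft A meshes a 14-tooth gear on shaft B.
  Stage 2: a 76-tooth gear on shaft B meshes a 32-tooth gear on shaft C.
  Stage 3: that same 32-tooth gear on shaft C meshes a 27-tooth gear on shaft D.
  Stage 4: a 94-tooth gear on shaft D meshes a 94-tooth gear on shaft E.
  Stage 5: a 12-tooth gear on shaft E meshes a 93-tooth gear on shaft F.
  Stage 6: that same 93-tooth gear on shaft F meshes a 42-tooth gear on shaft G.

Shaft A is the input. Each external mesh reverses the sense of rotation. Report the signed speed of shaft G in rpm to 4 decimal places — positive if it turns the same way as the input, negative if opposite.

+12454.3492 rpm (same as input, |ω| = 12454.3492 rpm)

Stage 1 [84T→14T]: ω = 2581.0000×84/14 = 15486.0000 rpm, dir flips to −; running = −15486.0000
Stage 2 [76T→32T]: ω = 15486.0000×76/32 = 36779.2500 rpm, dir flips to +; running = +36779.2500
Stage 3 [32T→27T]: ω = 36779.2500×32/27 = 43590.2222 rpm, dir flips to −; running = −43590.2222
Stage 4 [94T→94T]: ω = 43590.2222×94/94 = 43590.2222 rpm, dir flips to +; running = +43590.2222
Stage 5 [12T→93T]: ω = 43590.2222×12/93 = 5624.5448 rpm, dir flips to −; running = −5624.5448
Stage 6 [93T→42T]: ω = 5624.5448×93/42 = 12454.3492 rpm, dir flips to +; running = +12454.3492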